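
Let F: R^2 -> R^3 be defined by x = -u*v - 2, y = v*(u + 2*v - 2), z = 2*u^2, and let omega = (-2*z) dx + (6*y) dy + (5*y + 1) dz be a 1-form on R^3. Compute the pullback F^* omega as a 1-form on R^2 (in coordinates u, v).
F^* omega = (24*u^2*v + 46*u*v^2 - 40*u*v + 4*u + 12*v^3 - 12*v^2) du + (4*u^3 + 6*u^2*v + 36*u*v^2 - 24*u*v + 48*v^3 - 72*v^2 + 24*v) dv

Using F^*(f dg) = (f ∘ F) d(g ∘ F), substitute each coordinate x_i by F_i(u, v) in f_i, and replace dx_i by d F_i = (∂F_i/∂u) du + (∂F_i/∂v) dv.
  For the x component: f_1(F) = -4*u^2; d F_1 = (-v) du + (-u) dv
  For the y component: f_2(F) = 6*v*(u + 2*v - 2); d F_2 = (v) du + (u + 4*v - 2) dv
  For the z component: f_3(F) = 5*u*v + 10*v^2 - 10*v + 1; d F_3 = (4*u) du + (0) dv
Combining and collecting du, dv coefficients:
  coeff of du: 24*u^2*v + 46*u*v^2 - 40*u*v + 4*u + 12*v^3 - 12*v^2
  coeff of dv: 4*u^3 + 6*u^2*v + 36*u*v^2 - 24*u*v + 48*v^3 - 72*v^2 + 24*v
F^* omega = (24*u^2*v + 46*u*v^2 - 40*u*v + 4*u + 12*v^3 - 12*v^2) du + (4*u^3 + 6*u^2*v + 36*u*v^2 - 24*u*v + 48*v^3 - 72*v^2 + 24*v) dv.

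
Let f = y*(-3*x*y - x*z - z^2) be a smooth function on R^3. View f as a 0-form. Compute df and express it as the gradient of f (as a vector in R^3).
df = (y*(-3*y - z)) dx + (-6*x*y - x*z - z^2) dy + (y*(-x - 2*z)) dz; grad f = (y*(-3*y - z), -6*x*y - x*z - z^2, y*(-x - 2*z))

For a 0-form f, d f = (∂f/∂x) dx + (∂f/∂y) dy + (∂f/∂z) dz. The components of the vector representation are exactly the entries of grad f in Cartesian coordinates:
  ∂f/∂x = y*(-3*y - z)
  ∂f/∂y = -6*x*y - x*z - z^2
  ∂f/∂z = y*(-x - 2*z).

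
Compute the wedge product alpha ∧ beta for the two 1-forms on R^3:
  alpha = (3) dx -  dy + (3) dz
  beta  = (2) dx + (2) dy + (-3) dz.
alpha ∧ beta = (8) dx ∧ dy + (-15) dx ∧ dz + (-3) dy ∧ dz

Distribute the wedge, using dx_i ∧ dx_j = -dx_j ∧ dx_i and dx_i ∧ dx_i = 0. For each pair (i, j) with i < j, the coefficient of dx_i ∧ dx_j in alpha ∧ beta is (alpha_i * beta_j - alpha_j * beta_i). Collecting: alpha ∧ beta = (8) dx ∧ dy + (-15) dx ∧ dz + (-3) dy ∧ dz.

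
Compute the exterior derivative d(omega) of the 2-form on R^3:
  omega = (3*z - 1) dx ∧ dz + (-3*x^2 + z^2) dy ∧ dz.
d(omega) = (-6*x) dx ∧ dy ∧ dz

For a 2-form omega = sum_{i<j} g_{ij} dx_i ∧ dx_j, the exterior derivative is
  d(omega) = sum_{i<j} d(g_{ij}) ∧ dx_i ∧ dx_j = sum_{i<j, k} (∂g_{ij}/∂x_k) dx_k ∧ dx_i ∧ dx_j.
Expand each term, using dx_k ∧ dx_i ∧ dx_j = sgn(permutation) dx_{(a)} ∧ dx_{(b)} ∧ dx_{(c)} with (a < b < c) sorted:
  d(-3*x^2 + z^2) includes (∂/∂x)(-3*x^2 + z^2) dx = (-6*x) dx, which multiplied by dy ∧ dz gives (-6*x) dx ∧ dy ∧ dz
Collecting like 3-forms: d(omega) = (-6*x) dx ∧ dy ∧ dz.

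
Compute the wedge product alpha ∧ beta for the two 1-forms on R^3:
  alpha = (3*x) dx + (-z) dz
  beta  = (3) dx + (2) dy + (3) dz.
alpha ∧ beta = (6*x) dx ∧ dy + (9*x + 3*z) dx ∧ dz + (2*z) dy ∧ dz

Distribute the wedge, using dx_i ∧ dx_j = -dx_j ∧ dx_i and dx_i ∧ dx_i = 0. For each pair (i, j) with i < j, the coefficient of dx_i ∧ dx_j in alpha ∧ beta is (alpha_i * beta_j - alpha_j * beta_i). Collecting: alpha ∧ beta = (6*x) dx ∧ dy + (9*x + 3*z) dx ∧ dz + (2*z) dy ∧ dz.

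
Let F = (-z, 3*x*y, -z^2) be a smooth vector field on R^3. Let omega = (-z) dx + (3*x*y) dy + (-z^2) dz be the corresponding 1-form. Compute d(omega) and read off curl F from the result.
d(omega) = (0) dy ∧ dz + (-1) dz ∧ dx + (3*y) dx ∧ dy; curl F = (0, -1, 3*y)

d omega = sum_{i<j} (∂f_j/∂x_i - ∂f_i/∂x_j) dx_i ∧ dx_j. Under the identification (dy ∧ dz, dz ∧ dx, dx ∧ dy) ↔ (e_x, e_y, e_z), the coefficients are exactly the components of curl F. Compute:
  ∂R/∂y - ∂Q/∂z = (0) - (0) = 0
  ∂P/∂z - ∂R/∂x = (-1) - (0) = -1
  ∂Q/∂x - ∂P/∂y = (3*y) - (0) = 3*y.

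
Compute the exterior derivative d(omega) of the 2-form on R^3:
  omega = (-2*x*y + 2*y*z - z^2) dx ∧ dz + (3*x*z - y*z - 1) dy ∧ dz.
d(omega) = (2*x + z) dx ∧ dy ∧ dz

For a 2-form omega = sum_{i<j} g_{ij} dx_i ∧ dx_j, the exterior derivative is
  d(omega) = sum_{i<j} d(g_{ij}) ∧ dx_i ∧ dx_j = sum_{i<j, k} (∂g_{ij}/∂x_k) dx_k ∧ dx_i ∧ dx_j.
Expand each term, using dx_k ∧ dx_i ∧ dx_j = sgn(permutation) dx_{(a)} ∧ dx_{(b)} ∧ dx_{(c)} with (a < b < c) sorted:
  d(-2*x*y + 2*y*z - z^2) includes (∂/∂y)(-2*x*y + 2*y*z - z^2) dy = (-2*x + 2*z) dy, which multiplied by dx ∧ dz gives (2*x - 2*z) dx ∧ dy ∧ dz
  d(3*x*z - y*z - 1) includes (∂/∂x)(3*x*z - y*z - 1) dx = (3*z) dx, which multiplied by dy ∧ dz gives (3*z) dx ∧ dy ∧ dz
Collecting like 3-forms: d(omega) = (2*x + z) dx ∧ dy ∧ dz.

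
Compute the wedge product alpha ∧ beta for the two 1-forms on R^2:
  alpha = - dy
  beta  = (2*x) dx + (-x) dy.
alpha ∧ beta = (2*x) dx ∧ dy

Distribute the wedge, using dx_i ∧ dx_j = -dx_j ∧ dx_i and dx_i ∧ dx_i = 0. For each pair (i, j) with i < j, the coefficient of dx_i ∧ dx_j in alpha ∧ beta is (alpha_i * beta_j - alpha_j * beta_i). Collecting: alpha ∧ beta = (2*x) dx ∧ dy.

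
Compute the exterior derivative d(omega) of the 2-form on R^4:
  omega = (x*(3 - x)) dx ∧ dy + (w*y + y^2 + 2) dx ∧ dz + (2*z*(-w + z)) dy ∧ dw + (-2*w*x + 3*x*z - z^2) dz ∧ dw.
d(omega) = (-w - 2*y) dx ∧ dy ∧ dz + (-2*w + y + 3*z) dx ∧ dz ∧ dw + (2*w - 4*z) dy ∧ dz ∧ dw

For a 2-form omega = sum_{i<j} g_{ij} dx_i ∧ dx_j, the exterior derivative is
  d(omega) = sum_{i<j} d(g_{ij}) ∧ dx_i ∧ dx_j = sum_{i<j, k} (∂g_{ij}/∂x_k) dx_k ∧ dx_i ∧ dx_j.
Expand each term, using dx_k ∧ dx_i ∧ dx_j = sgn(permutation) dx_{(a)} ∧ dx_{(b)} ∧ dx_{(c)} with (a < b < c) sorted:
  d(w*y + y^2 + 2) includes (∂/∂y)(w*y + y^2 + 2) dy = (w + 2*y) dy, which multiplied by dx ∧ dz gives (-w - 2*y) dx ∧ dy ∧ dz
  d(w*y + y^2 + 2) includes (∂/∂w)(w*y + y^2 + 2) dw = (y) dw, which multiplied by dx ∧ dz gives (y) dx ∧ dz ∧ dw
  d(2*z*(-w + z)) includes (∂/∂z)(2*z*(-w + z)) dz = (-2*w + 4*z) dz, which multiplied by dy ∧ dw gives (2*w - 4*z) dy ∧ dz ∧ dw
  d(-2*w*x + 3*x*z - z^2) includes (∂/∂x)(-2*w*x + 3*x*z - z^2) dx = (-2*w + 3*z) dx, which multiplied by dz ∧ dw gives (-2*w + 3*z) dx ∧ dz ∧ dw
Collecting like 3-forms: d(omega) = (-w - 2*y) dx ∧ dy ∧ dz + (-2*w + y + 3*z) dx ∧ dz ∧ dw + (2*w - 4*z) dy ∧ dz ∧ dw.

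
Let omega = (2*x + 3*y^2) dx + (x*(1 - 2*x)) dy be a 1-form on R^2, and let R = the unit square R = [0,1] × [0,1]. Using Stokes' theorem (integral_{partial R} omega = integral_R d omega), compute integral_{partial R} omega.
integral_(partial R) omega = -4

Stokes: integral_partial_R omega = integral_R d omega with d omega = (∂Q/∂x - ∂P/∂y) dx ∧ dy.
  ∂Q/∂x = 1 - 4*x
  ∂P/∂y = 6*y
  integrand = ∂Q/∂x - ∂P/∂y = -4*x - 6*y + 1.
Integrating over R: integral_0^1 integral_0^1 (-4*x - 6*y + 1) dx dy = -4.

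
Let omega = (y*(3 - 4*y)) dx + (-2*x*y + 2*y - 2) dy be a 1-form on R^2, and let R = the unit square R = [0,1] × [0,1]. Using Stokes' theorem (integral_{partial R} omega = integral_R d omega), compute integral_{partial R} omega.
integral_(partial R) omega = 0

Stokes: integral_partial_R omega = integral_R d omega with d omega = (∂Q/∂x - ∂P/∂y) dx ∧ dy.
  ∂Q/∂x = -2*y
  ∂P/∂y = 3 - 8*y
  integrand = ∂Q/∂x - ∂P/∂y = 6*y - 3.
Integrating over R: integral_0^1 integral_0^1 (6*y - 3) dx dy = 0.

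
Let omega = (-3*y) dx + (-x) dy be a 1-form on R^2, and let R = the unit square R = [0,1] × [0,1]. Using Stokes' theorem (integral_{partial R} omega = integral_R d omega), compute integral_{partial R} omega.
integral_(partial R) omega = 2

Stokes: integral_partial_R omega = integral_R d omega with d omega = (∂Q/∂x - ∂P/∂y) dx ∧ dy.
  ∂Q/∂x = -1
  ∂P/∂y = -3
  integrand = ∂Q/∂x - ∂P/∂y = 2.
Integrating over R: integral_0^1 integral_0^1 (2) dx dy = 2.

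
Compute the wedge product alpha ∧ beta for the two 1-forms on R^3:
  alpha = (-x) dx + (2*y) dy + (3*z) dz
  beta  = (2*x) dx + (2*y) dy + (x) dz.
alpha ∧ beta = (-6*x*y) dx ∧ dy + (-x*(x + 6*z)) dx ∧ dz + (2*y*(x - 3*z)) dy ∧ dz

Distribute the wedge, using dx_i ∧ dx_j = -dx_j ∧ dx_i and dx_i ∧ dx_i = 0. For each pair (i, j) with i < j, the coefficient of dx_i ∧ dx_j in alpha ∧ beta is (alpha_i * beta_j - alpha_j * beta_i). Collecting: alpha ∧ beta = (-6*x*y) dx ∧ dy + (-x*(x + 6*z)) dx ∧ dz + (2*y*(x - 3*z)) dy ∧ dz.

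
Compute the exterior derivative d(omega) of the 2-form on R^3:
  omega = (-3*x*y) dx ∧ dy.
d(omega) = 0

For a 2-form omega = sum_{i<j} g_{ij} dx_i ∧ dx_j, the exterior derivative is
  d(omega) = sum_{i<j} d(g_{ij}) ∧ dx_i ∧ dx_j = sum_{i<j, k} (∂g_{ij}/∂x_k) dx_k ∧ dx_i ∧ dx_j.
Expand each term, using dx_k ∧ dx_i ∧ dx_j = sgn(permutation) dx_{(a)} ∧ dx_{(b)} ∧ dx_{(c)} with (a < b < c) sorted:

Collecting like 3-forms: d(omega) = 0.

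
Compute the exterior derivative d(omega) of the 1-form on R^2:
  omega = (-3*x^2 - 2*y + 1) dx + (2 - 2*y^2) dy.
d(omega) = (2) dx ∧ dy

For a 1-form omega = sum_i f_i dx_i, the exterior derivative is
  d(omega) = sum_{i < j} (∂f_j/∂x_i - ∂f_i/∂x_j) dx_i ∧ dx_j.
  coefficient of dx ∧ dy: ∂f_2/∂x - ∂f_1/∂y = ∂(2 - 2*y^2)/∂x - ∂(-3*x^2 - 2*y + 1)/∂y = 2
Assembling: d(omega) = (2) dx ∧ dy.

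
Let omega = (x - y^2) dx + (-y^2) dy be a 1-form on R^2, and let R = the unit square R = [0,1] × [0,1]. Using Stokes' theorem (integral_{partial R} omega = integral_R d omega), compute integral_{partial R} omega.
integral_(partial R) omega = 1

Stokes: integral_partial_R omega = integral_R d omega with d omega = (∂Q/∂x - ∂P/∂y) dx ∧ dy.
  ∂Q/∂x = 0
  ∂P/∂y = -2*y
  integrand = ∂Q/∂x - ∂P/∂y = 2*y.
Integrating over R: integral_0^1 integral_0^1 (2*y) dx dy = 1.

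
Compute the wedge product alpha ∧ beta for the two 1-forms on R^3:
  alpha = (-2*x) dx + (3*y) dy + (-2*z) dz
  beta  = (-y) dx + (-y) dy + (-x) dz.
alpha ∧ beta = (y*(2*x + 3*y)) dx ∧ dy + (2*x^2 - 2*y*z) dx ∧ dz + (-y*(3*x + 2*z)) dy ∧ dz

Distribute the wedge, using dx_i ∧ dx_j = -dx_j ∧ dx_i and dx_i ∧ dx_i = 0. For each pair (i, j) with i < j, the coefficient of dx_i ∧ dx_j in alpha ∧ beta is (alpha_i * beta_j - alpha_j * beta_i). Collecting: alpha ∧ beta = (y*(2*x + 3*y)) dx ∧ dy + (2*x^2 - 2*y*z) dx ∧ dz + (-y*(3*x + 2*z)) dy ∧ dz.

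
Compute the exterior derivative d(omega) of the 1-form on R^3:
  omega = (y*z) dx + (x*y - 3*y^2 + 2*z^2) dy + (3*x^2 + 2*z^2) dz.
d(omega) = (y - z) dx ∧ dy + (6*x - y) dx ∧ dz + (-4*z) dy ∧ dz

For a 1-form omega = sum_i f_i dx_i, the exterior derivative is
  d(omega) = sum_{i < j} (∂f_j/∂x_i - ∂f_i/∂x_j) dx_i ∧ dx_j.
  coefficient of dx ∧ dy: ∂f_2/∂x - ∂f_1/∂y = ∂(x*y - 3*y^2 + 2*z^2)/∂x - ∂(y*z)/∂y = y - z
  coefficient of dx ∧ dz: ∂f_3/∂x - ∂f_1/∂z = ∂(3*x^2 + 2*z^2)/∂x - ∂(y*z)/∂z = 6*x - y
  coefficient of dy ∧ dz: ∂f_3/∂y - ∂f_2/∂z = ∂(3*x^2 + 2*z^2)/∂y - ∂(x*y - 3*y^2 + 2*z^2)/∂z = -4*z
Assembling: d(omega) = (y - z) dx ∧ dy + (6*x - y) dx ∧ dz + (-4*z) dy ∧ dz.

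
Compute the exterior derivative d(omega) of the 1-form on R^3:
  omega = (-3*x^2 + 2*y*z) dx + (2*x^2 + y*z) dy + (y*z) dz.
d(omega) = (4*x - 2*z) dx ∧ dy + (-2*y) dx ∧ dz + (-y + z) dy ∧ dz

For a 1-form omega = sum_i f_i dx_i, the exterior derivative is
  d(omega) = sum_{i < j} (∂f_j/∂x_i - ∂f_i/∂x_j) dx_i ∧ dx_j.
  coefficient of dx ∧ dy: ∂f_2/∂x - ∂f_1/∂y = ∂(2*x^2 + y*z)/∂x - ∂(-3*x^2 + 2*y*z)/∂y = 4*x - 2*z
  coefficient of dx ∧ dz: ∂f_3/∂x - ∂f_1/∂z = ∂(y*z)/∂x - ∂(-3*x^2 + 2*y*z)/∂z = -2*y
  coefficient of dy ∧ dz: ∂f_3/∂y - ∂f_2/∂z = ∂(y*z)/∂y - ∂(2*x^2 + y*z)/∂z = -y + z
Assembling: d(omega) = (4*x - 2*z) dx ∧ dy + (-2*y) dx ∧ dz + (-y + z) dy ∧ dz.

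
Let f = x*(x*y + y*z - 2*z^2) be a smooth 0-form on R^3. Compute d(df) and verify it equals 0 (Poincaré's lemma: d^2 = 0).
d(df) = 0

Step 1: df = sum_i (∂f/∂x_i) dx_i = (2*x*y + y*z - 2*z^2) dx + (x*(x + z)) dy + (x*(y - 4*z)) dz.
Step 2: Apply d again. Using the 1-form formula, the coefficient of dx ∧ dy in d(df) is ∂^2 f/∂x ∂y - ∂^2 f/∂y ∂x = (2*x + z) - (2*x + z) = 0 (equality of mixed partials for smooth f).
Similarly for dx ∧ dz and dy ∧ dz — all coefficients vanish. So d(df) = 0.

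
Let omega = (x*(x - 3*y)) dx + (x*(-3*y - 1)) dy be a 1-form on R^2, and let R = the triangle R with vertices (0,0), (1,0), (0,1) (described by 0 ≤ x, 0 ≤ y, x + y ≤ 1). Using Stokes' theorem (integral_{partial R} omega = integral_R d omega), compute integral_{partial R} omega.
integral_(partial R) omega = -1/2

Stokes: integral_partial_R omega = integral_R d omega with d omega = (∂Q/∂x - ∂P/∂y) dx ∧ dy.
  ∂Q/∂x = -3*y - 1
  ∂P/∂y = -3*x
  integrand = ∂Q/∂x - ∂P/∂y = 3*x - 3*y - 1.
Integrating over R: integral_0^1 integral_0^{1-x} (3*x - 3*y - 1) dy dx = -1/2.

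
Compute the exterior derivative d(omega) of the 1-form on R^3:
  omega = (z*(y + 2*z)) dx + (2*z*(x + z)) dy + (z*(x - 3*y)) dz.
d(omega) = (z) dx ∧ dy + (-y - 3*z) dx ∧ dz + (-2*x - 7*z) dy ∧ dz

For a 1-form omega = sum_i f_i dx_i, the exterior derivative is
  d(omega) = sum_{i < j} (∂f_j/∂x_i - ∂f_i/∂x_j) dx_i ∧ dx_j.
  coefficient of dx ∧ dy: ∂f_2/∂x - ∂f_1/∂y = ∂(2*z*(x + z))/∂x - ∂(z*(y + 2*z))/∂y = z
  coefficient of dx ∧ dz: ∂f_3/∂x - ∂f_1/∂z = ∂(z*(x - 3*y))/∂x - ∂(z*(y + 2*z))/∂z = -y - 3*z
  coefficient of dy ∧ dz: ∂f_3/∂y - ∂f_2/∂z = ∂(z*(x - 3*y))/∂y - ∂(2*z*(x + z))/∂z = -2*x - 7*z
Assembling: d(omega) = (z) dx ∧ dy + (-y - 3*z) dx ∧ dz + (-2*x - 7*z) dy ∧ dz.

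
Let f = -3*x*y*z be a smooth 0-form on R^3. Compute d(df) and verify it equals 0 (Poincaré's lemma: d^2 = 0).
d(df) = 0

Step 1: df = sum_i (∂f/∂x_i) dx_i = (-3*y*z) dx + (-3*x*z) dy + (-3*x*y) dz.
Step 2: Apply d again. Using the 1-form formula, the coefficient of dx ∧ dy in d(df) is ∂^2 f/∂x ∂y - ∂^2 f/∂y ∂x = (-3*z) - (-3*z) = 0 (equality of mixed partials for smooth f).
Similarly for dx ∧ dz and dy ∧ dz — all coefficients vanish. So d(df) = 0.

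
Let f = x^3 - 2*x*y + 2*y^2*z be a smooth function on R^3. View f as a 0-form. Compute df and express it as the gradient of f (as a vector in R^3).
df = (3*x^2 - 2*y) dx + (-2*x + 4*y*z) dy + (2*y^2) dz; grad f = (3*x^2 - 2*y, -2*x + 4*y*z, 2*y^2)

For a 0-form f, d f = (∂f/∂x) dx + (∂f/∂y) dy + (∂f/∂z) dz. The components of the vector representation are exactly the entries of grad f in Cartesian coordinates:
  ∂f/∂x = 3*x^2 - 2*y
  ∂f/∂y = -2*x + 4*y*z
  ∂f/∂z = 2*y^2.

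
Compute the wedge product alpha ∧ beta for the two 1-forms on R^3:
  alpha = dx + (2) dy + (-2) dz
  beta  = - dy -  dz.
alpha ∧ beta = (-1) dx ∧ dy + (-1) dx ∧ dz + (-4) dy ∧ dz

Distribute the wedge, using dx_i ∧ dx_j = -dx_j ∧ dx_i and dx_i ∧ dx_i = 0. For each pair (i, j) with i < j, the coefficient of dx_i ∧ dx_j in alpha ∧ beta is (alpha_i * beta_j - alpha_j * beta_i). Collecting: alpha ∧ beta = (-1) dx ∧ dy + (-1) dx ∧ dz + (-4) dy ∧ dz.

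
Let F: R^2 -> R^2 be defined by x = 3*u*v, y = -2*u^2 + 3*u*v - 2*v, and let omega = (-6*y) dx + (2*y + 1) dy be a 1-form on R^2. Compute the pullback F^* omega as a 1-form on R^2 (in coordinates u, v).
F^* omega = (16*u^3 - 36*u*v^2 + 16*u*v - 4*u + 24*v^2 + 3*v) du + (24*u^3 - 36*u^2*v + 8*u^2 + 12*u*v + 3*u + 8*v - 2) dv

Using F^*(f dg) = (f ∘ F) d(g ∘ F), substitute each coordinate x_i by F_i(u, v) in f_i, and replace dx_i by d F_i = (∂F_i/∂u) du + (∂F_i/∂v) dv.
  For the x component: f_1(F) = 12*u^2 - 18*u*v + 12*v; d F_1 = (3*v) du + (3*u) dv
  For the y component: f_2(F) = -4*u^2 + 6*u*v - 4*v + 1; d F_2 = (-4*u + 3*v) du + (3*u - 2) dv
Combining and collecting du, dv coefficients:
  coeff of du: 16*u^3 - 36*u*v^2 + 16*u*v - 4*u + 24*v^2 + 3*v
  coeff of dv: 24*u^3 - 36*u^2*v + 8*u^2 + 12*u*v + 3*u + 8*v - 2
F^* omega = (16*u^3 - 36*u*v^2 + 16*u*v - 4*u + 24*v^2 + 3*v) du + (24*u^3 - 36*u^2*v + 8*u^2 + 12*u*v + 3*u + 8*v - 2) dv.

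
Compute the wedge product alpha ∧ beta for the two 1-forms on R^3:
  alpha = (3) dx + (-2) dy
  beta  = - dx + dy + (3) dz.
alpha ∧ beta = (1) dx ∧ dy + (9) dx ∧ dz + (-6) dy ∧ dz

Distribute the wedge, using dx_i ∧ dx_j = -dx_j ∧ dx_i and dx_i ∧ dx_i = 0. For each pair (i, j) with i < j, the coefficient of dx_i ∧ dx_j in alpha ∧ beta is (alpha_i * beta_j - alpha_j * beta_i). Collecting: alpha ∧ beta = (1) dx ∧ dy + (9) dx ∧ dz + (-6) dy ∧ dz.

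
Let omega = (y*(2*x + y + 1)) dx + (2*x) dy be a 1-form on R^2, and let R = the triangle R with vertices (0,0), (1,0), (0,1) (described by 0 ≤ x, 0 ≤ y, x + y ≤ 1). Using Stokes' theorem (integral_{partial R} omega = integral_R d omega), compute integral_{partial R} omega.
integral_(partial R) omega = -1/6

Stokes: integral_partial_R omega = integral_R d omega with d omega = (∂Q/∂x - ∂P/∂y) dx ∧ dy.
  ∂Q/∂x = 2
  ∂P/∂y = 2*x + 2*y + 1
  integrand = ∂Q/∂x - ∂P/∂y = -2*x - 2*y + 1.
Integrating over R: integral_0^1 integral_0^{1-x} (-2*x - 2*y + 1) dy dx = -1/6.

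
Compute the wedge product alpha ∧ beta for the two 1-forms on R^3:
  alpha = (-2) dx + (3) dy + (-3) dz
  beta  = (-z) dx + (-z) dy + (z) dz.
alpha ∧ beta = (5*z) dx ∧ dy + (-5*z) dx ∧ dz

Distribute the wedge, using dx_i ∧ dx_j = -dx_j ∧ dx_i and dx_i ∧ dx_i = 0. For each pair (i, j) with i < j, the coefficient of dx_i ∧ dx_j in alpha ∧ beta is (alpha_i * beta_j - alpha_j * beta_i). Collecting: alpha ∧ beta = (5*z) dx ∧ dy + (-5*z) dx ∧ dz.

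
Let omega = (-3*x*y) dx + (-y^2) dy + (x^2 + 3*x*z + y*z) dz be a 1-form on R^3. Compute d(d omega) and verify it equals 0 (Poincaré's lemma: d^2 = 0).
d(d omega) = 0

Step 1: d omega = sum_{i<j} (∂f_j/∂x_i - ∂f_i/∂x_j) dx_i ∧ dx_j:
  coeff of dx ∧ dy: 3*x
  coeff of dx ∧ dz: 2*x + 3*z
  coeff of dy ∧ dz: z
Step 2: Apply d again to each 2-form coefficient. The only possible 3-form in R^3 is dx ∧ dy ∧ dz, with coefficient
  ∂(coeff of dy∧dz)/∂x - ∂(coeff of dx∧dz)/∂y + ∂(coeff of dx∧dy)/∂z
  = ∂/∂x (z) - ∂/∂y (2*x + 3*z) + ∂/∂z (3*x).
Each of these terms simplifies to sums of mixed partials that cancel in pairs. The result is 0 (by equality of mixed partials for smooth functions — Schwarz / Clairaut).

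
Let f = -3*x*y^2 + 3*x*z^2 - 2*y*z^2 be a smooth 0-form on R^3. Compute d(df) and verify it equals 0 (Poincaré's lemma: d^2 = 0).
d(df) = 0

Step 1: df = sum_i (∂f/∂x_i) dx_i = (-3*y^2 + 3*z^2) dx + (-6*x*y - 2*z^2) dy + (2*z*(3*x - 2*y)) dz.
Step 2: Apply d again. Using the 1-form formula, the coefficient of dx ∧ dy in d(df) is ∂^2 f/∂x ∂y - ∂^2 f/∂y ∂x = (-6*y) - (-6*y) = 0 (equality of mixed partials for smooth f).
Similarly for dx ∧ dz and dy ∧ dz — all coefficients vanish. So d(df) = 0.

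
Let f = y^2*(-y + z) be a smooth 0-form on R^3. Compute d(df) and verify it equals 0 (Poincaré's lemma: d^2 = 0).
d(df) = 0

Step 1: df = sum_i (∂f/∂x_i) dx_i = (0) dx + (y*(-3*y + 2*z)) dy + (y^2) dz.
Step 2: Apply d again. Using the 1-form formula, the coefficient of dx ∧ dy in d(df) is ∂^2 f/∂x ∂y - ∂^2 f/∂y ∂x = (0) - (0) = 0 (equality of mixed partials for smooth f).
Similarly for dx ∧ dz and dy ∧ dz — all coefficients vanish. So d(df) = 0.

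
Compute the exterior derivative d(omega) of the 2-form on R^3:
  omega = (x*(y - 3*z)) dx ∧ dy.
d(omega) = (-3*x) dx ∧ dy ∧ dz

For a 2-form omega = sum_{i<j} g_{ij} dx_i ∧ dx_j, the exterior derivative is
  d(omega) = sum_{i<j} d(g_{ij}) ∧ dx_i ∧ dx_j = sum_{i<j, k} (∂g_{ij}/∂x_k) dx_k ∧ dx_i ∧ dx_j.
Expand each term, using dx_k ∧ dx_i ∧ dx_j = sgn(permutation) dx_{(a)} ∧ dx_{(b)} ∧ dx_{(c)} with (a < b < c) sorted:
  d(x*(y - 3*z)) includes (∂/∂z)(x*(y - 3*z)) dz = (-3*x) dz, which multiplied by dx ∧ dy gives (-3*x) dx ∧ dy ∧ dz
Collecting like 3-forms: d(omega) = (-3*x) dx ∧ dy ∧ dz.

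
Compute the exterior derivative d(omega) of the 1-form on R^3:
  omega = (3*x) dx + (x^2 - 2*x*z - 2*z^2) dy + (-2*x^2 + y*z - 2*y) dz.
d(omega) = (2*x - 2*z) dx ∧ dy + (-4*x) dx ∧ dz + (2*x + 5*z - 2) dy ∧ dz

For a 1-form omega = sum_i f_i dx_i, the exterior derivative is
  d(omega) = sum_{i < j} (∂f_j/∂x_i - ∂f_i/∂x_j) dx_i ∧ dx_j.
  coefficient of dx ∧ dy: ∂f_2/∂x - ∂f_1/∂y = ∂(x^2 - 2*x*z - 2*z^2)/∂x - ∂(3*x)/∂y = 2*x - 2*z
  coefficient of dx ∧ dz: ∂f_3/∂x - ∂f_1/∂z = ∂(-2*x^2 + y*z - 2*y)/∂x - ∂(3*x)/∂z = -4*x
  coefficient of dy ∧ dz: ∂f_3/∂y - ∂f_2/∂z = ∂(-2*x^2 + y*z - 2*y)/∂y - ∂(x^2 - 2*x*z - 2*z^2)/∂z = 2*x + 5*z - 2
Assembling: d(omega) = (2*x - 2*z) dx ∧ dy + (-4*x) dx ∧ dz + (2*x + 5*z - 2) dy ∧ dz.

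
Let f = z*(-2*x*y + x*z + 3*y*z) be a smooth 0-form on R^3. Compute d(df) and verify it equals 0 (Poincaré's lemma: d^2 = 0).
d(df) = 0

Step 1: df = sum_i (∂f/∂x_i) dx_i = (z*(-2*y + z)) dx + (z*(-2*x + 3*z)) dy + (-2*x*y + 2*x*z + 6*y*z) dz.
Step 2: Apply d again. Using the 1-form formula, the coefficient of dx ∧ dy in d(df) is ∂^2 f/∂x ∂y - ∂^2 f/∂y ∂x = (-2*z) - (-2*z) = 0 (equality of mixed partials for smooth f).
Similarly for dx ∧ dz and dy ∧ dz — all coefficients vanish. So d(df) = 0.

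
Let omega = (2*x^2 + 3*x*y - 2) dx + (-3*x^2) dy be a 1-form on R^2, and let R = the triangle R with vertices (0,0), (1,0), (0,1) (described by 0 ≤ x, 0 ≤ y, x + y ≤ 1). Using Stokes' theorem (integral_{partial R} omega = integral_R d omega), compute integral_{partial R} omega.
integral_(partial R) omega = -3/2

Stokes: integral_partial_R omega = integral_R d omega with d omega = (∂Q/∂x - ∂P/∂y) dx ∧ dy.
  ∂Q/∂x = -6*x
  ∂P/∂y = 3*x
  integrand = ∂Q/∂x - ∂P/∂y = -9*x.
Integrating over R: integral_0^1 integral_0^{1-x} (-9*x) dy dx = -3/2.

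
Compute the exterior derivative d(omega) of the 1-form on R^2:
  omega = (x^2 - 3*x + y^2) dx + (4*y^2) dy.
d(omega) = (-2*y) dx ∧ dy

For a 1-form omega = sum_i f_i dx_i, the exterior derivative is
  d(omega) = sum_{i < j} (∂f_j/∂x_i - ∂f_i/∂x_j) dx_i ∧ dx_j.
  coefficient of dx ∧ dy: ∂f_2/∂x - ∂f_1/∂y = ∂(4*y^2)/∂x - ∂(x^2 - 3*x + y^2)/∂y = -2*y
Assembling: d(omega) = (-2*y) dx ∧ dy.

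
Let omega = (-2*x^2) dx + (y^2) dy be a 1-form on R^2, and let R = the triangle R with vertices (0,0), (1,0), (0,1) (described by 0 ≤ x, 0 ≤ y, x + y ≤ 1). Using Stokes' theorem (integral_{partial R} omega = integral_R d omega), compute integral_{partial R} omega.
integral_(partial R) omega = 0

Stokes: integral_partial_R omega = integral_R d omega with d omega = (∂Q/∂x - ∂P/∂y) dx ∧ dy.
  ∂Q/∂x = 0
  ∂P/∂y = 0
  integrand = ∂Q/∂x - ∂P/∂y = 0.
Integrating over R: integral_0^1 integral_0^{1-x} (0) dy dx = 0.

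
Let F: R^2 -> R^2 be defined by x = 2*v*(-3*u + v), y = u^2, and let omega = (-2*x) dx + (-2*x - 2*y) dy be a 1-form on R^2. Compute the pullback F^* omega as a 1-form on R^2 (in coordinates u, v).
F^* omega = (-4*u^3 + 24*u^2*v - 80*u*v^2 + 24*v^3) du + (8*v*(-9*u^2 + 9*u*v - 2*v^2)) dv

Using F^*(f dg) = (f ∘ F) d(g ∘ F), substitute each coordinate x_i by F_i(u, v) in f_i, and replace dx_i by d F_i = (∂F_i/∂u) du + (∂F_i/∂v) dv.
  For the x component: f_1(F) = 4*v*(3*u - v); d F_1 = (-6*v) du + (-6*u + 4*v) dv
  For the y component: f_2(F) = -2*u^2 + 12*u*v - 4*v^2; d F_2 = (2*u) du + (0) dv
Combining and collecting du, dv coefficients:
  coeff of du: -4*u^3 + 24*u^2*v - 80*u*v^2 + 24*v^3
  coeff of dv: 8*v*(-9*u^2 + 9*u*v - 2*v^2)
F^* omega = (-4*u^3 + 24*u^2*v - 80*u*v^2 + 24*v^3) du + (8*v*(-9*u^2 + 9*u*v - 2*v^2)) dv.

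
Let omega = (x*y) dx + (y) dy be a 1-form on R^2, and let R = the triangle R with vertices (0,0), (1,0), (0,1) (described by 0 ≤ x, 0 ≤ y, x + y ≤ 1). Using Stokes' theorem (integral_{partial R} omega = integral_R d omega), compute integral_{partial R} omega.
integral_(partial R) omega = -1/6

Stokes: integral_partial_R omega = integral_R d omega with d omega = (∂Q/∂x - ∂P/∂y) dx ∧ dy.
  ∂Q/∂x = 0
  ∂P/∂y = x
  integrand = ∂Q/∂x - ∂P/∂y = -x.
Integrating over R: integral_0^1 integral_0^{1-x} (-x) dy dx = -1/6.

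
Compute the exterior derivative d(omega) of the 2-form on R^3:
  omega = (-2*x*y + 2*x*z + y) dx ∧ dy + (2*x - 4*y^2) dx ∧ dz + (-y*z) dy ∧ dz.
d(omega) = (2*x + 8*y) dx ∧ dy ∧ dz

For a 2-form omega = sum_{i<j} g_{ij} dx_i ∧ dx_j, the exterior derivative is
  d(omega) = sum_{i<j} d(g_{ij}) ∧ dx_i ∧ dx_j = sum_{i<j, k} (∂g_{ij}/∂x_k) dx_k ∧ dx_i ∧ dx_j.
Expand each term, using dx_k ∧ dx_i ∧ dx_j = sgn(permutation) dx_{(a)} ∧ dx_{(b)} ∧ dx_{(c)} with (a < b < c) sorted:
  d(-2*x*y + 2*x*z + y) includes (∂/∂z)(-2*x*y + 2*x*z + y) dz = (2*x) dz, which multiplied by dx ∧ dy gives (2*x) dx ∧ dy ∧ dz
  d(2*x - 4*y^2) includes (∂/∂y)(2*x - 4*y^2) dy = (-8*y) dy, which multiplied by dx ∧ dz gives (8*y) dx ∧ dy ∧ dz
Collecting like 3-forms: d(omega) = (2*x + 8*y) dx ∧ dy ∧ dz.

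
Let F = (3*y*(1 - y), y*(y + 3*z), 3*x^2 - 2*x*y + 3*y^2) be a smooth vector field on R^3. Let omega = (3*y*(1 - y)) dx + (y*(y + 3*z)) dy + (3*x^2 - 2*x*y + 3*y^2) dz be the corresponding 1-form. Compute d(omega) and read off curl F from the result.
d(omega) = (-2*x + 3*y) dy ∧ dz + (-6*x + 2*y) dz ∧ dx + (6*y - 3) dx ∧ dy; curl F = (-2*x + 3*y, -6*x + 2*y, 6*y - 3)

d omega = sum_{i<j} (∂f_j/∂x_i - ∂f_i/∂x_j) dx_i ∧ dx_j. Under the identification (dy ∧ dz, dz ∧ dx, dx ∧ dy) ↔ (e_x, e_y, e_z), the coefficients are exactly the components of curl F. Compute:
  ∂R/∂y - ∂Q/∂z = (-2*x + 6*y) - (3*y) = -2*x + 3*y
  ∂P/∂z - ∂R/∂x = (0) - (6*x - 2*y) = -6*x + 2*y
  ∂Q/∂x - ∂P/∂y = (0) - (3 - 6*y) = 6*y - 3.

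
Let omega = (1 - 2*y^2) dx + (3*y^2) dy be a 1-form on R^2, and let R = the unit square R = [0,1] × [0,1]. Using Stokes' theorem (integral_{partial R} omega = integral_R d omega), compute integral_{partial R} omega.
integral_(partial R) omega = 2

Stokes: integral_partial_R omega = integral_R d omega with d omega = (∂Q/∂x - ∂P/∂y) dx ∧ dy.
  ∂Q/∂x = 0
  ∂P/∂y = -4*y
  integrand = ∂Q/∂x - ∂P/∂y = 4*y.
Integrating over R: integral_0^1 integral_0^1 (4*y) dx dy = 2.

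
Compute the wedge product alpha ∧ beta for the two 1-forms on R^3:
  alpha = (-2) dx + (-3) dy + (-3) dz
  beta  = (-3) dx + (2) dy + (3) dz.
alpha ∧ beta = (-13) dx ∧ dy + (-15) dx ∧ dz + (-3) dy ∧ dz

Distribute the wedge, using dx_i ∧ dx_j = -dx_j ∧ dx_i and dx_i ∧ dx_i = 0. For each pair (i, j) with i < j, the coefficient of dx_i ∧ dx_j in alpha ∧ beta is (alpha_i * beta_j - alpha_j * beta_i). Collecting: alpha ∧ beta = (-13) dx ∧ dy + (-15) dx ∧ dz + (-3) dy ∧ dz.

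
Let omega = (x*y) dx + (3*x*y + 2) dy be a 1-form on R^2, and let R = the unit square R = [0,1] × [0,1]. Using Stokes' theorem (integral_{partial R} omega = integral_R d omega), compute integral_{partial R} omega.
integral_(partial R) omega = 1

Stokes: integral_partial_R omega = integral_R d omega with d omega = (∂Q/∂x - ∂P/∂y) dx ∧ dy.
  ∂Q/∂x = 3*y
  ∂P/∂y = x
  integrand = ∂Q/∂x - ∂P/∂y = -x + 3*y.
Integrating over R: integral_0^1 integral_0^1 (-x + 3*y) dx dy = 1.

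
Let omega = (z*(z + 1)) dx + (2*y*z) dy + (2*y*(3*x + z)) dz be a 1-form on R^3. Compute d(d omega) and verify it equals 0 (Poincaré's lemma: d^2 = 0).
d(d omega) = 0

Step 1: d omega = sum_{i<j} (∂f_j/∂x_i - ∂f_i/∂x_j) dx_i ∧ dx_j:
  coeff of dx ∧ dy: 0
  coeff of dx ∧ dz: 6*y - 2*z - 1
  coeff of dy ∧ dz: 6*x - 2*y + 2*z
Step 2: Apply d again to each 2-form coefficient. The only possible 3-form in R^3 is dx ∧ dy ∧ dz, with coefficient
  ∂(coeff of dy∧dz)/∂x - ∂(coeff of dx∧dz)/∂y + ∂(coeff of dx∧dy)/∂z
  = ∂/∂x (6*x - 2*y + 2*z) - ∂/∂y (6*y - 2*z - 1) + ∂/∂z (0).
Each of these terms simplifies to sums of mixed partials that cancel in pairs. The result is 0 (by equality of mixed partials for smooth functions — Schwarz / Clairaut).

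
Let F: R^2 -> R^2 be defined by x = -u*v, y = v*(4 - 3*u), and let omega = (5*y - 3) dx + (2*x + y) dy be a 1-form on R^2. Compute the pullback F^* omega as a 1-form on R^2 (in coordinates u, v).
F^* omega = (v*(30*u*v - 32*v + 3)) du + (30*u^2*v - 52*u*v + 3*u + 16*v) dv

Using F^*(f dg) = (f ∘ F) d(g ∘ F), substitute each coordinate x_i by F_i(u, v) in f_i, and replace dx_i by d F_i = (∂F_i/∂u) du + (∂F_i/∂v) dv.
  For the x component: f_1(F) = -15*u*v + 20*v - 3; d F_1 = (-v) du + (-u) dv
  For the y component: f_2(F) = v*(4 - 5*u); d F_2 = (-3*v) du + (4 - 3*u) dv
Combining and collecting du, dv coefficients:
  coeff of du: v*(30*u*v - 32*v + 3)
  coeff of dv: 30*u^2*v - 52*u*v + 3*u + 16*v
F^* omega = (v*(30*u*v - 32*v + 3)) du + (30*u^2*v - 52*u*v + 3*u + 16*v) dv.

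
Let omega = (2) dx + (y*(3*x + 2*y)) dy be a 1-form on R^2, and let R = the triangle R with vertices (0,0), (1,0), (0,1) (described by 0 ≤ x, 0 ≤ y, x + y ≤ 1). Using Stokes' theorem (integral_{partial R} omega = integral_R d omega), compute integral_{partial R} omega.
integral_(partial R) omega = 1/2

Stokes: integral_partial_R omega = integral_R d omega with d omega = (∂Q/∂x - ∂P/∂y) dx ∧ dy.
  ∂Q/∂x = 3*y
  ∂P/∂y = 0
  integrand = ∂Q/∂x - ∂P/∂y = 3*y.
Integrating over R: integral_0^1 integral_0^{1-x} (3*y) dy dx = 1/2.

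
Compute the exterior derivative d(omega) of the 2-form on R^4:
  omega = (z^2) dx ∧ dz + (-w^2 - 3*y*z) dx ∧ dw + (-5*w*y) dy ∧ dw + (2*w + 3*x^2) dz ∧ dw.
d(omega) = (3*z) dx ∧ dy ∧ dw + (6*x + 3*y) dx ∧ dz ∧ dw

For a 2-form omega = sum_{i<j} g_{ij} dx_i ∧ dx_j, the exterior derivative is
  d(omega) = sum_{i<j} d(g_{ij}) ∧ dx_i ∧ dx_j = sum_{i<j, k} (∂g_{ij}/∂x_k) dx_k ∧ dx_i ∧ dx_j.
Expand each term, using dx_k ∧ dx_i ∧ dx_j = sgn(permutation) dx_{(a)} ∧ dx_{(b)} ∧ dx_{(c)} with (a < b < c) sorted:
  d(-w^2 - 3*y*z) includes (∂/∂y)(-w^2 - 3*y*z) dy = (-3*z) dy, which multiplied by dx ∧ dw gives (3*z) dx ∧ dy ∧ dw
  d(-w^2 - 3*y*z) includes (∂/∂z)(-w^2 - 3*y*z) dz = (-3*y) dz, which multiplied by dx ∧ dw gives (3*y) dx ∧ dz ∧ dw
  d(2*w + 3*x^2) includes (∂/∂x)(2*w + 3*x^2) dx = (6*x) dx, which multiplied by dz ∧ dw gives (6*x) dx ∧ dz ∧ dw
Collecting like 3-forms: d(omega) = (3*z) dx ∧ dy ∧ dw + (6*x + 3*y) dx ∧ dz ∧ dw.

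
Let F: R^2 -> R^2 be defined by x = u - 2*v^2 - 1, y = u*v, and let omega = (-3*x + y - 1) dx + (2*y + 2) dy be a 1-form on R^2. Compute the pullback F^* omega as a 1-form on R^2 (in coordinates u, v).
F^* omega = (2*u*v^2 + u*v - 3*u + 6*v^2 + 2*v + 2) du + (2*u^2*v - 4*u*v^2 + 12*u*v + 2*u - 24*v^3 - 8*v) dv

Using F^*(f dg) = (f ∘ F) d(g ∘ F), substitute each coordinate x_i by F_i(u, v) in f_i, and replace dx_i by d F_i = (∂F_i/∂u) du + (∂F_i/∂v) dv.
  For the x component: f_1(F) = u*v - 3*u + 6*v^2 + 2; d F_1 = (1) du + (-4*v) dv
  For the y component: f_2(F) = 2*u*v + 2; d F_2 = (v) du + (u) dv
Combining and collecting du, dv coefficients:
  coeff of du: 2*u*v^2 + u*v - 3*u + 6*v^2 + 2*v + 2
  coeff of dv: 2*u^2*v - 4*u*v^2 + 12*u*v + 2*u - 24*v^3 - 8*v
F^* omega = (2*u*v^2 + u*v - 3*u + 6*v^2 + 2*v + 2) du + (2*u^2*v - 4*u*v^2 + 12*u*v + 2*u - 24*v^3 - 8*v) dv.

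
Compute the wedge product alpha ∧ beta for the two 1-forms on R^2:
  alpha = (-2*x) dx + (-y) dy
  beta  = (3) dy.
alpha ∧ beta = (-6*x) dx ∧ dy

Distribute the wedge, using dx_i ∧ dx_j = -dx_j ∧ dx_i and dx_i ∧ dx_i = 0. For each pair (i, j) with i < j, the coefficient of dx_i ∧ dx_j in alpha ∧ beta is (alpha_i * beta_j - alpha_j * beta_i). Collecting: alpha ∧ beta = (-6*x) dx ∧ dy.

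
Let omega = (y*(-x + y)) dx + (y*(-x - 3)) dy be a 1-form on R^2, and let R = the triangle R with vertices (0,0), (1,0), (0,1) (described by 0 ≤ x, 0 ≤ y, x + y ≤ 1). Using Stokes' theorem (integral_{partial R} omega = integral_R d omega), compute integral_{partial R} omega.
integral_(partial R) omega = -1/3

Stokes: integral_partial_R omega = integral_R d omega with d omega = (∂Q/∂x - ∂P/∂y) dx ∧ dy.
  ∂Q/∂x = -y
  ∂P/∂y = -x + 2*y
  integrand = ∂Q/∂x - ∂P/∂y = x - 3*y.
Integrating over R: integral_0^1 integral_0^{1-x} (x - 3*y) dy dx = -1/3.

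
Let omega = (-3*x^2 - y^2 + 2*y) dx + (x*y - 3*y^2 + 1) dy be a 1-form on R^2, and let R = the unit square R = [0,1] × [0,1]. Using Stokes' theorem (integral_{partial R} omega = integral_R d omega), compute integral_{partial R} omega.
integral_(partial R) omega = -1/2

Stokes: integral_partial_R omega = integral_R d omega with d omega = (∂Q/∂x - ∂P/∂y) dx ∧ dy.
  ∂Q/∂x = y
  ∂P/∂y = 2 - 2*y
  integrand = ∂Q/∂x - ∂P/∂y = 3*y - 2.
Integrating over R: integral_0^1 integral_0^1 (3*y - 2) dx dy = -1/2.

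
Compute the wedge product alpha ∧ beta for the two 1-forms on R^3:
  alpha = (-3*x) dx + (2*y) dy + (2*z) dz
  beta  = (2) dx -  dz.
alpha ∧ beta = (3*x - 4*z) dx ∧ dz + (-4*y) dx ∧ dy + (-2*y) dy ∧ dz

Distribute the wedge, using dx_i ∧ dx_j = -dx_j ∧ dx_i and dx_i ∧ dx_i = 0. For each pair (i, j) with i < j, the coefficient of dx_i ∧ dx_j in alpha ∧ beta is (alpha_i * beta_j - alpha_j * beta_i). Collecting: alpha ∧ beta = (3*x - 4*z) dx ∧ dz + (-4*y) dx ∧ dy + (-2*y) dy ∧ dz.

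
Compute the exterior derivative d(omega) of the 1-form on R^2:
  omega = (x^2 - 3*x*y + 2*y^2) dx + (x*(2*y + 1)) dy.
d(omega) = (3*x - 2*y + 1) dx ∧ dy

For a 1-form omega = sum_i f_i dx_i, the exterior derivative is
  d(omega) = sum_{i < j} (∂f_j/∂x_i - ∂f_i/∂x_j) dx_i ∧ dx_j.
  coefficient of dx ∧ dy: ∂f_2/∂x - ∂f_1/∂y = ∂(x*(2*y + 1))/∂x - ∂(x^2 - 3*x*y + 2*y^2)/∂y = 3*x - 2*y + 1
Assembling: d(omega) = (3*x - 2*y + 1) dx ∧ dy.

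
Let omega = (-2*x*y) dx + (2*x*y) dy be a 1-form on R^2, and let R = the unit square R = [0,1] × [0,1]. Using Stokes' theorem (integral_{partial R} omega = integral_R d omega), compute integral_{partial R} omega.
integral_(partial R) omega = 2

Stokes: integral_partial_R omega = integral_R d omega with d omega = (∂Q/∂x - ∂P/∂y) dx ∧ dy.
  ∂Q/∂x = 2*y
  ∂P/∂y = -2*x
  integrand = ∂Q/∂x - ∂P/∂y = 2*x + 2*y.
Integrating over R: integral_0^1 integral_0^1 (2*x + 2*y) dx dy = 2.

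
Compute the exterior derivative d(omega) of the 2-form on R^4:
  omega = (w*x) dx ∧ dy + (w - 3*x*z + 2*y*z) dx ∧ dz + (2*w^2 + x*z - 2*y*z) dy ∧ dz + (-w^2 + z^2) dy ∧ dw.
d(omega) = (x) dx ∧ dy ∧ dw + (-z) dx ∧ dy ∧ dz + (1) dx ∧ dz ∧ dw + (4*w - 2*z) dy ∧ dz ∧ dw

For a 2-form omega = sum_{i<j} g_{ij} dx_i ∧ dx_j, the exterior derivative is
  d(omega) = sum_{i<j} d(g_{ij}) ∧ dx_i ∧ dx_j = sum_{i<j, k} (∂g_{ij}/∂x_k) dx_k ∧ dx_i ∧ dx_j.
Expand each term, using dx_k ∧ dx_i ∧ dx_j = sgn(permutation) dx_{(a)} ∧ dx_{(b)} ∧ dx_{(c)} with (a < b < c) sorted:
  d(w*x) includes (∂/∂w)(w*x) dw = (x) dw, which multiplied by dx ∧ dy gives (x) dx ∧ dy ∧ dw
  d(w - 3*x*z + 2*y*z) includes (∂/∂y)(w - 3*x*z + 2*y*z) dy = (2*z) dy, which multiplied by dx ∧ dz gives (-2*z) dx ∧ dy ∧ dz
  d(w - 3*x*z + 2*y*z) includes (∂/∂w)(w - 3*x*z + 2*y*z) dw = (1) dw, which multiplied by dx ∧ dz gives (1) dx ∧ dz ∧ dw
  d(2*w^2 + x*z - 2*y*z) includes (∂/∂x)(2*w^2 + x*z - 2*y*z) dx = (z) dx, which multiplied by dy ∧ dz gives (z) dx ∧ dy ∧ dz
  d(2*w^2 + x*z - 2*y*z) includes (∂/∂w)(2*w^2 + x*z - 2*y*z) dw = (4*w) dw, which multiplied by dy ∧ dz gives (4*w) dy ∧ dz ∧ dw
  d(-w^2 + z^2) includes (∂/∂z)(-w^2 + z^2) dz = (2*z) dz, which multiplied by dy ∧ dw gives (-2*z) dy ∧ dz ∧ dw
Collecting like 3-forms: d(omega) = (x) dx ∧ dy ∧ dw + (-z) dx ∧ dy ∧ dz + (1) dx ∧ dz ∧ dw + (4*w - 2*z) dy ∧ dz ∧ dw.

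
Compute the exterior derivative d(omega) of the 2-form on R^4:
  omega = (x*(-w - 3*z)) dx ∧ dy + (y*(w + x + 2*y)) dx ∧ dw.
d(omega) = (-3*x) dx ∧ dy ∧ dz + (-w - 2*x - 4*y) dx ∧ dy ∧ dw

For a 2-form omega = sum_{i<j} g_{ij} dx_i ∧ dx_j, the exterior derivative is
  d(omega) = sum_{i<j} d(g_{ij}) ∧ dx_i ∧ dx_j = sum_{i<j, k} (∂g_{ij}/∂x_k) dx_k ∧ dx_i ∧ dx_j.
Expand each term, using dx_k ∧ dx_i ∧ dx_j = sgn(permutation) dx_{(a)} ∧ dx_{(b)} ∧ dx_{(c)} with (a < b < c) sorted:
  d(x*(-w - 3*z)) includes (∂/∂z)(x*(-w - 3*z)) dz = (-3*x) dz, which multiplied by dx ∧ dy gives (-3*x) dx ∧ dy ∧ dz
  d(x*(-w - 3*z)) includes (∂/∂w)(x*(-w - 3*z)) dw = (-x) dw, which multiplied by dx ∧ dy gives (-x) dx ∧ dy ∧ dw
  d(y*(w + x + 2*y)) includes (∂/∂y)(y*(w + x + 2*y)) dy = (w + x + 4*y) dy, which multiplied by dx ∧ dw gives (-w - x - 4*y) dx ∧ dy ∧ dw
Collecting like 3-forms: d(omega) = (-3*x) dx ∧ dy ∧ dz + (-w - 2*x - 4*y) dx ∧ dy ∧ dw.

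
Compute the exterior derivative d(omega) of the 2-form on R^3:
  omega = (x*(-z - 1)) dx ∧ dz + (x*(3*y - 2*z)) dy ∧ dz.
d(omega) = (3*y - 2*z) dx ∧ dy ∧ dz

For a 2-form omega = sum_{i<j} g_{ij} dx_i ∧ dx_j, the exterior derivative is
  d(omega) = sum_{i<j} d(g_{ij}) ∧ dx_i ∧ dx_j = sum_{i<j, k} (∂g_{ij}/∂x_k) dx_k ∧ dx_i ∧ dx_j.
Expand each term, using dx_k ∧ dx_i ∧ dx_j = sgn(permutation) dx_{(a)} ∧ dx_{(b)} ∧ dx_{(c)} with (a < b < c) sorted:
  d(x*(3*y - 2*z)) includes (∂/∂x)(x*(3*y - 2*z)) dx = (3*y - 2*z) dx, which multiplied by dy ∧ dz gives (3*y - 2*z) dx ∧ dy ∧ dz
Collecting like 3-forms: d(omega) = (3*y - 2*z) dx ∧ dy ∧ dz.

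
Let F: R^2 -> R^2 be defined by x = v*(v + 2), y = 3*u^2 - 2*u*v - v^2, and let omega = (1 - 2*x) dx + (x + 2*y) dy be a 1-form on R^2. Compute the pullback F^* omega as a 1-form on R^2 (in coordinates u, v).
F^* omega = (36*u^3 - 36*u^2*v + 2*u*v^2 + 12*u*v + 2*v^3 - 4*v^2) du + (-12*u^3 - 4*u^2*v + 10*u*v^2 - 4*u*v - 2*v^3 - 16*v^2 - 6*v + 2) dv

Using F^*(f dg) = (f ∘ F) d(g ∘ F), substitute each coordinate x_i by F_i(u, v) in f_i, and replace dx_i by d F_i = (∂F_i/∂u) du + (∂F_i/∂v) dv.
  For the x component: f_1(F) = -2*v^2 - 4*v + 1; d F_1 = (0) du + (2*v + 2) dv
  For the y component: f_2(F) = 6*u^2 - 4*u*v - v^2 + 2*v; d F_2 = (6*u - 2*v) du + (-2*u - 2*v) dv
Combining and collecting du, dv coefficients:
  coeff of du: 36*u^3 - 36*u^2*v + 2*u*v^2 + 12*u*v + 2*v^3 - 4*v^2
  coeff of dv: -12*u^3 - 4*u^2*v + 10*u*v^2 - 4*u*v - 2*v^3 - 16*v^2 - 6*v + 2
F^* omega = (36*u^3 - 36*u^2*v + 2*u*v^2 + 12*u*v + 2*v^3 - 4*v^2) du + (-12*u^3 - 4*u^2*v + 10*u*v^2 - 4*u*v - 2*v^3 - 16*v^2 - 6*v + 2) dv.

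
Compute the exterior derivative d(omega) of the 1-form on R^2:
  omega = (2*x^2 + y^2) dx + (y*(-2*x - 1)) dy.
d(omega) = (-4*y) dx ∧ dy

For a 1-form omega = sum_i f_i dx_i, the exterior derivative is
  d(omega) = sum_{i < j} (∂f_j/∂x_i - ∂f_i/∂x_j) dx_i ∧ dx_j.
  coefficient of dx ∧ dy: ∂f_2/∂x - ∂f_1/∂y = ∂(y*(-2*x - 1))/∂x - ∂(2*x^2 + y^2)/∂y = -4*y
Assembling: d(omega) = (-4*y) dx ∧ dy.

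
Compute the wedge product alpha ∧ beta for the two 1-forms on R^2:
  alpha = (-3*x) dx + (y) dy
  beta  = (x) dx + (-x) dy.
alpha ∧ beta = (x*(3*x - y)) dx ∧ dy

Distribute the wedge, using dx_i ∧ dx_j = -dx_j ∧ dx_i and dx_i ∧ dx_i = 0. For each pair (i, j) with i < j, the coefficient of dx_i ∧ dx_j in alpha ∧ beta is (alpha_i * beta_j - alpha_j * beta_i). Collecting: alpha ∧ beta = (x*(3*x - y)) dx ∧ dy.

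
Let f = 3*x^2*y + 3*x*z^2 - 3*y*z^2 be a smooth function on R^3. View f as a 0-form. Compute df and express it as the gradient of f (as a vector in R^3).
df = (6*x*y + 3*z^2) dx + (3*x^2 - 3*z^2) dy + (6*z*(x - y)) dz; grad f = (6*x*y + 3*z^2, 3*x^2 - 3*z^2, 6*z*(x - y))

For a 0-form f, d f = (∂f/∂x) dx + (∂f/∂y) dy + (∂f/∂z) dz. The components of the vector representation are exactly the entries of grad f in Cartesian coordinates:
  ∂f/∂x = 6*x*y + 3*z^2
  ∂f/∂y = 3*x^2 - 3*z^2
  ∂f/∂z = 6*z*(x - y).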